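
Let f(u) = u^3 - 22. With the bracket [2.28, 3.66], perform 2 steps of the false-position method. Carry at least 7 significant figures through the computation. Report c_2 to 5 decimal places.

2.76436

False-position update: c = (a·f(b) − b·f(a))/(f(b) − f(a)); replace the endpoint whose sign matches f(c).
f(2.280000) = -10.147648, f(3.660000) = 27.027896
step 1: c = 2.656693, f(c) = -3.249021 < 0 → new bracket [2.656693, 3.660000]
step 2: c = 2.764358, f(c) = -0.875680 < 0 → new bracket [2.764358, 3.660000]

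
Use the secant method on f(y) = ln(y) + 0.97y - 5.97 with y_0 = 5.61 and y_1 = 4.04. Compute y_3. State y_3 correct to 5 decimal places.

f(y_0) = 1.196251, f(y_1) = -0.654955
y_2 = 4.040000 - (-0.654955)·(4.040000 - 5.610000)/(-0.654955 - (1.196251)) = 4.595465; f(y_2) = 0.012671
y_3 = 4.595465 - (0.012671)·(4.595465 - 4.040000)/(0.012671 - (-0.654955)) = 4.584923; f(y_3) = 0.000148

4.58492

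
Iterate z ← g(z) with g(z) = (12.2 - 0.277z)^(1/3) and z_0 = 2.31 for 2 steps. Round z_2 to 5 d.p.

2.26199

z_1 = g(2.310000) = 2.261106
z_2 = g(2.261106) = 2.261989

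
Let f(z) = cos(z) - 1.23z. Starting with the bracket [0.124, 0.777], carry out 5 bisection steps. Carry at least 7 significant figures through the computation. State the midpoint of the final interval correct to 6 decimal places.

f(0.124000) = 0.839802, f(0.777000) = -0.242690 (opposite signs)
step 1: m = 0.450500, f(m) = 0.346115 > 0 → root in [0.450500, 0.777000]
step 2: m = 0.613750, f(m) = 0.062582 > 0 → root in [0.613750, 0.777000]
step 3: m = 0.695375, f(m) = -0.087498 < 0 → root in [0.613750, 0.695375]
step 4: m = 0.654563, f(m) = -0.011798 < 0 → root in [0.613750, 0.654563]
step 5: m = 0.634156, f(m) = 0.025560 > 0 → root in [0.634156, 0.654563]
Midpoint of [0.634156, 0.654563] = 0.644359

0.644359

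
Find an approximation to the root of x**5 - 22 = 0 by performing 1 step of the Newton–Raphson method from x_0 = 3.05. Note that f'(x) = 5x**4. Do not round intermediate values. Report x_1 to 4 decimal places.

2.4908

x_0 = 3.050000: f = 241.936344, f' = 432.682531 → x_1 = 3.050000 - (241.936344)/(432.682531) = 2.490846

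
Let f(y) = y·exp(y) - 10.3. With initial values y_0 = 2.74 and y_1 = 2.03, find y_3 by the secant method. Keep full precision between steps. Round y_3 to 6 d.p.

1.785629

f(y_0) = 32.134339, f(y_1) = 5.156595
y_2 = 2.030000 - (5.156595)·(2.030000 - 2.740000)/(5.156595 - (32.134339)) = 1.894289; f(y_2) = 2.292888
y_3 = 1.894289 - (2.292888)·(1.894289 - 2.030000)/(2.292888 - (5.156595)) = 1.785629; f(y_3) = 0.348289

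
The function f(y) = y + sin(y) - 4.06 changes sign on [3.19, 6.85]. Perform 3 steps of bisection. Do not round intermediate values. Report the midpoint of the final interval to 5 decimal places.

4.79125

f(3.190000) = -0.918388, f(6.850000) = 3.326948 (opposite signs)
step 1: m = 5.020000, f(m) = 0.006940 > 0 → root in [3.190000, 5.020000]
step 2: m = 4.105000, f(m) = -0.776141 < 0 → root in [4.105000, 5.020000]
step 3: m = 4.562500, f(m) = -0.486288 < 0 → root in [4.562500, 5.020000]
Midpoint of [4.562500, 5.020000] = 4.791250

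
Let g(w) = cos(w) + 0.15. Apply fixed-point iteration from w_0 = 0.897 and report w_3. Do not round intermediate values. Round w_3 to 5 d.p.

0.79853

w_1 = g(0.897000) = 0.773957
w_2 = g(0.773957) = 0.865150
w_3 = g(0.865150) = 0.798526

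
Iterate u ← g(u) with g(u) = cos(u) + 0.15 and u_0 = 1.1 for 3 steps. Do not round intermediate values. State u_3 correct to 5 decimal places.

u_1 = g(1.100000) = 0.603596
u_2 = g(0.603596) = 0.973300
u_3 = g(0.973300) = 0.712575

0.71257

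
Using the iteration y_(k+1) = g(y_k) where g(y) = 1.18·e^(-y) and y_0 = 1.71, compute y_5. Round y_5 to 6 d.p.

y_1 = g(1.710000) = 0.213422
y_2 = g(0.213422) = 0.953222
y_3 = g(0.953222) = 0.454886
y_4 = g(0.454886) = 0.748734
y_5 = g(0.748734) = 0.558099

0.558099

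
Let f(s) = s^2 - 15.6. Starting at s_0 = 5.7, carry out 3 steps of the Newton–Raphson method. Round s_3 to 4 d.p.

f'(s) = 2s
s_0 = 5.700000: f = 16.890000, f' = 11.400000 → s_1 = 5.700000 - (16.890000)/(11.400000) = 4.218421
s_1 = 4.218421: f = 2.195076, f' = 8.436842 → s_2 = 4.218421 - (2.195076)/(8.436842) = 3.958244
s_2 = 3.958244: f = 0.067692, f' = 7.916487 → s_3 = 3.958244 - (0.067692)/(7.916487) = 3.949693

3.9497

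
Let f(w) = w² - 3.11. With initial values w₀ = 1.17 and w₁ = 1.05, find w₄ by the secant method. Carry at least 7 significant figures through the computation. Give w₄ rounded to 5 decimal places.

1.76117

f(w_0) = -1.741100, f(w_1) = -2.007500
w_2 = 1.050000 - (-2.007500)·(1.050000 - 1.170000)/(-2.007500 - (-1.741100)) = 1.954279; f(w_2) = 0.709208
w_3 = 1.954279 - (0.709208)·(1.954279 - 1.050000)/(0.709208 - (-2.007500)) = 1.718214; f(w_3) = -0.157742
w_4 = 1.718214 - (-0.157742)·(1.718214 - 1.954279)/(-0.157742 - (0.709208)) = 1.761166; f(w_4) = -0.008295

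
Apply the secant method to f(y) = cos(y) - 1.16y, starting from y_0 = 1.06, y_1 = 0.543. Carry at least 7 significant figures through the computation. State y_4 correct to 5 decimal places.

f(y_0) = -0.740728, f(y_1) = 0.226282
y_2 = 0.543000 - (0.226282)·(0.543000 - 1.060000)/(0.226282 - (-0.740728)) = 0.663979; f(y_2) = 0.017331
y_3 = 0.663979 - (0.017331)·(0.663979 - 0.543000)/(0.017331 - (0.226282)) = 0.674013; f(y_3) = -0.000532
y_4 = 0.674013 - (-0.000532)·(0.674013 - 0.663979)/(-0.000532 - (0.017331)) = 0.673714; f(y_4) = 0.000001

0.67371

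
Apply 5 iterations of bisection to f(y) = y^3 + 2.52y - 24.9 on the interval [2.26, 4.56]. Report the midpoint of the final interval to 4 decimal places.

f(2.260000) = -7.661624, f(4.560000) = 81.410016 (opposite signs)
step 1: m = 3.410000, f(m) = 23.345021 > 0 → root in [2.260000, 3.410000]
step 2: m = 2.835000, f(m) = 5.029733 > 0 → root in [2.260000, 2.835000]
step 3: m = 2.547500, f(m) = -1.947646 < 0 → root in [2.547500, 2.835000]
step 4: m = 2.691250, f(m) = 1.374207 > 0 → root in [2.547500, 2.691250]
step 5: m = 2.619375, f(m) = -0.327315 < 0 → root in [2.619375, 2.691250]
Midpoint of [2.619375, 2.691250] = 2.655312

2.6553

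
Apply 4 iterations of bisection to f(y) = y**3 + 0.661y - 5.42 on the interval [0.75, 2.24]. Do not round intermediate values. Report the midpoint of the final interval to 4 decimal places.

f(0.750000) = -4.502375, f(2.240000) = 7.300064 (opposite signs)
step 1: m = 1.495000, f(m) = -1.090443 < 0 → root in [1.495000, 2.240000]
step 2: m = 1.867500, f(m) = 2.327429 > 0 → root in [1.495000, 1.867500]
step 3: m = 1.681250, f(m) = 0.443530 > 0 → root in [1.495000, 1.681250]
step 4: m = 1.588125, f(m) = -0.364774 < 0 → root in [1.588125, 1.681250]
Midpoint of [1.588125, 1.681250] = 1.634688

1.6347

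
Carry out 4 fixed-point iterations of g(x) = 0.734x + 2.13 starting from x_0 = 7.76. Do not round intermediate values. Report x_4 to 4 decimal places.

x_1 = g(7.760000) = 7.825840
x_2 = g(7.825840) = 7.874167
x_3 = g(7.874167) = 7.909638
x_4 = g(7.909638) = 7.935674

7.9357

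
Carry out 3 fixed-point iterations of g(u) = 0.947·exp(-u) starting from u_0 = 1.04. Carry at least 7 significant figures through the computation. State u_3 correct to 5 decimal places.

0.48091

u_1 = g(1.040000) = 0.334722
u_2 = g(0.334722) = 0.677614
u_3 = g(0.677614) = 0.480912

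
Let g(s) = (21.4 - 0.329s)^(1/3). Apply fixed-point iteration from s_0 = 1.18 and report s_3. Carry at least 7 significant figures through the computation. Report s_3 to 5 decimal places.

2.73684

s_1 = g(1.180000) = 2.759440
s_2 = g(2.759440) = 2.736502
s_3 = g(2.736502) = 2.736838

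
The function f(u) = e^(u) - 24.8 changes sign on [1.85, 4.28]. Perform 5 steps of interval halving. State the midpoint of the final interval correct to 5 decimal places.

3.17891

f(1.850000) = -18.440180, f(4.280000) = 47.440440 (opposite signs)
step 1: m = 3.065000, f(m) = -3.365538 < 0 → root in [3.065000, 4.280000]
step 2: m = 3.672500, f(m) = 14.550158 > 0 → root in [3.065000, 3.672500]
step 3: m = 3.368750, f(m) = 4.242202 > 0 → root in [3.065000, 3.368750]
step 4: m = 3.216875, f(m) = 0.150029 > 0 → root in [3.065000, 3.216875]
step 5: m = 3.140938, f(m) = -1.674463 < 0 → root in [3.140938, 3.216875]
Midpoint of [3.140938, 3.216875] = 3.178906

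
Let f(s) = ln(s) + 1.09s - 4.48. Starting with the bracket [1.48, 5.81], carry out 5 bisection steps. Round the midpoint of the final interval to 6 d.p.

3.036094

f(1.480000) = -2.474758, f(5.810000) = 3.612481 (opposite signs)
step 1: m = 3.645000, f(m) = 0.786406 > 0 → root in [1.480000, 3.645000]
step 2: m = 2.562500, f(m) = -0.745892 < 0 → root in [2.562500, 3.645000]
step 3: m = 3.103750, f(m) = 0.035699 > 0 → root in [2.562500, 3.103750]
step 4: m = 2.833125, f(m) = -0.350513 < 0 → root in [2.833125, 3.103750]
step 5: m = 2.968437, f(m) = -0.156367 < 0 → root in [2.968437, 3.103750]
Midpoint of [2.968437, 3.103750] = 3.036094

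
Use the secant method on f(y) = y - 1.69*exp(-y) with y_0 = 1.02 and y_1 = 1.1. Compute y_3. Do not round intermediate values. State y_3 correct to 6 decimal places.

0.778105

f(y_0) = 0.410595, f(y_1) = 0.537448
y_2 = 1.100000 - (0.537448)·(1.100000 - 1.020000)/(0.537448 - (0.410595)) = 0.761059; f(y_2) = -0.028461
y_3 = 0.761059 - (-0.028461)·(0.761059 - 1.100000)/(-0.028461 - (0.537448)) = 0.778105; f(y_3) = 0.001930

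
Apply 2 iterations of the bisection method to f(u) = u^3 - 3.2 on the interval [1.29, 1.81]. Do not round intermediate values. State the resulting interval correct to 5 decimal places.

[1.42000, 1.55000]

f(1.290000) = -1.053311, f(1.810000) = 2.729741 (opposite signs)
step 1: m = 1.550000, f(m) = 0.523875 > 0 → root in [1.290000, 1.550000]
step 2: m = 1.420000, f(m) = -0.336712 < 0 → root in [1.420000, 1.550000]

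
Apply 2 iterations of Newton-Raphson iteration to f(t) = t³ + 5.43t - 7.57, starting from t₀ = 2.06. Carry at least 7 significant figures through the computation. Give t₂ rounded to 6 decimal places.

1.150951

Newton update: t ← t − f(t)/f'(t).
f'(t) = 3t² + 5.43
t_0 = 2.060000: f = 12.357616, f' = 18.160800 → t_1 = 2.060000 - (12.357616)/(18.160800) = 1.379545
t_1 = 1.379545: f = 2.546397, f' = 11.139429 → t_2 = 1.379545 - (2.546397)/(11.139429) = 1.150951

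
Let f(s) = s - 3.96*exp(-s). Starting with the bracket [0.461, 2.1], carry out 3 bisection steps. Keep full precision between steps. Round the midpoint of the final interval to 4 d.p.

1.1781

f(0.461000) = -2.036385, f(2.100000) = 1.615073 (opposite signs)
step 1: m = 1.280500, f(m) = 0.180023 > 0 → root in [0.461000, 1.280500]
step 2: m = 0.870750, f(m) = -0.787054 < 0 → root in [0.870750, 1.280500]
step 3: m = 1.075625, f(m) = -0.275070 < 0 → root in [1.075625, 1.280500]
Midpoint of [1.075625, 1.280500] = 1.178063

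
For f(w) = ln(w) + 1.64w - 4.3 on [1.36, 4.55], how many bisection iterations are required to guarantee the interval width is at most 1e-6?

22

Initial width b − a = 4.55 − 1.36 = 3.190000.
After n steps the width is (b−a)/2^n; need (b−a)/2^n ≤ 1e-6.
So n ≥ log₂(3.190000/1e-6) = log₂(3190000.0000) ≈ 21.6051.
Hence n = 22.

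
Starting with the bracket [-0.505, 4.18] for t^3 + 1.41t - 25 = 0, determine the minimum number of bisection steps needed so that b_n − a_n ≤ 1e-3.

Initial width b − a = 4.18 − -0.505 = 4.685000.
After n steps the width is (b−a)/2^n; need (b−a)/2^n ≤ 1e-3.
So n ≥ log₂(4.685000/1e-3) = log₂(4685.0000) ≈ 12.1938.
Hence n = 13.

13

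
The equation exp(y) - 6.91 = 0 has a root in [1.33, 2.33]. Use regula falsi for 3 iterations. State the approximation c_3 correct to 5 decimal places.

False-position update: c = (a·f(b) − b·f(a))/(f(b) − f(a)); replace the endpoint whose sign matches f(c).
f(1.330000) = -3.128957, f(2.330000) = 3.367942
step 1: c = 1.811608, f(c) = -0.789720 < 0 → new bracket [1.811608, 2.330000]
step 2: c = 1.910073, f(c) = -0.156419 < 0 → new bracket [1.910073, 2.330000]
step 3: c = 1.928710, f(c) = -0.029370 < 0 → new bracket [1.928710, 2.330000]

1.92871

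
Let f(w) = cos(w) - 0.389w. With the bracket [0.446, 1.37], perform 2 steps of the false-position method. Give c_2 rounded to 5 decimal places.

f(0.446000) = 0.728686, f(1.370000) = -0.333480
step 1: c = 1.079899, f(c) = 0.051337 > 0 → new bracket [1.079899, 1.370000]
step 2: c = 1.118600, f(c) = 0.001807 > 0 → new bracket [1.118600, 1.370000]

1.11860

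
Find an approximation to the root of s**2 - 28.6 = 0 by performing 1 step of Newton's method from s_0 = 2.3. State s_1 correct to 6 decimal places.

7.367391

f'(s) = 2s
s_0 = 2.300000: f = -23.310000, f' = 4.600000 → s_1 = 2.300000 - (-23.310000)/(4.600000) = 7.367391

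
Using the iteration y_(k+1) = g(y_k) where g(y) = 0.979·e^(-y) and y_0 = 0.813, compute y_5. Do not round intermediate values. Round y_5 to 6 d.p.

0.546783

y_1 = g(0.813000) = 0.434211
y_2 = g(0.434211) = 0.634172
y_3 = g(0.634172) = 0.519237
y_4 = g(0.519237) = 0.582480
y_5 = g(0.582480) = 0.546783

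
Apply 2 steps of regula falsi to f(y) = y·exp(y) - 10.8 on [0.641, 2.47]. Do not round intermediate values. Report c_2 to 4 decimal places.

1.5740

f(0.641000) = -9.583140, f(2.470000) = 18.401444
step 1: c = 1.267329, f(c) = -6.299264 < 0 → new bracket [1.267329, 2.470000]
step 2: c = 1.574039, f(c) = -3.203532 < 0 → new bracket [1.574039, 2.470000]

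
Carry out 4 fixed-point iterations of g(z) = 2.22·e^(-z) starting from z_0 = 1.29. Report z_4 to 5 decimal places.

1.14126

z_1 = g(1.290000) = 0.611101
z_2 = g(0.611101) = 1.204911
z_3 = g(1.204911) = 0.665375
z_4 = g(0.665375) = 1.141259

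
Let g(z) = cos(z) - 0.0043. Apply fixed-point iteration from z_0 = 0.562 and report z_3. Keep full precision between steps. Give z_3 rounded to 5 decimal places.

0.78462

z_1 = g(0.562000) = 0.841891
z_2 = g(0.841891) = 0.661753
z_3 = g(0.661753) = 0.784616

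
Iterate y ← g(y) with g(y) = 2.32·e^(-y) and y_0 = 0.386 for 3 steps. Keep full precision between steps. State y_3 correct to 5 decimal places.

1.43663

y_1 = g(0.386000) = 1.577068
y_2 = g(1.577068) = 0.479266
y_3 = g(0.479266) = 1.436632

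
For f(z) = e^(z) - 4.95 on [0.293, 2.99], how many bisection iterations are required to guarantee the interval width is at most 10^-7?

Initial width b − a = 2.99 − 0.293 = 2.697000.
After n steps the width is (b−a)/2^n; need (b−a)/2^n ≤ 10^-7.
So n ≥ log₂(2.697000/10^-7) = log₂(26970000.0000) ≈ 24.6849.
Hence n = 25.

25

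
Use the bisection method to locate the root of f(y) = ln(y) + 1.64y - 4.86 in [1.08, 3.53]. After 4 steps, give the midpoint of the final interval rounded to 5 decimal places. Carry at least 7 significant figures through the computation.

2.38156

f(1.080000) = -3.011839, f(3.530000) = 2.190498 (opposite signs)
step 1: m = 2.305000, f(m) = -0.244719 < 0 → root in [2.305000, 3.530000]
step 2: m = 2.917500, f(m) = 0.995427 > 0 → root in [2.305000, 2.917500]
step 3: m = 2.611250, f(m) = 0.382279 > 0 → root in [2.305000, 2.611250]
step 4: m = 2.458125, f(m) = 0.070724 > 0 → root in [2.305000, 2.458125]
Midpoint of [2.305000, 2.458125] = 2.381562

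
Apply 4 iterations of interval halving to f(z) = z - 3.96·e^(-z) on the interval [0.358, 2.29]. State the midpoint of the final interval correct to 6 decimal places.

1.142875

f(0.358000) = -2.410329, f(2.290000) = 1.888985 (opposite signs)
step 1: m = 1.324000, f(m) = 0.270367 > 0 → root in [0.358000, 1.324000]
step 2: m = 0.841000, f(m) = -0.866865 < 0 → root in [0.841000, 1.324000]
step 3: m = 1.082500, f(m) = -0.258940 < 0 → root in [1.082500, 1.324000]
step 4: m = 1.203250, f(m) = 0.014391 > 0 → root in [1.082500, 1.203250]
Midpoint of [1.082500, 1.203250] = 1.142875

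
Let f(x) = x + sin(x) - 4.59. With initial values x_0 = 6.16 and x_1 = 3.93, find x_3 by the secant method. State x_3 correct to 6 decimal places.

f(x_0) = 1.447126, f(x_1) = -1.369231
x_2 = 3.930000 - (-1.369231)·(3.930000 - 6.160000)/(-1.369231 - (1.447126)) = 5.014161; f(x_2) = -0.530650
x_3 = 5.014161 - (-0.530650)·(5.014161 - 3.930000)/(-0.530650 - (-1.369231)) = 5.700213; f(x_3) = 0.559705

5.700213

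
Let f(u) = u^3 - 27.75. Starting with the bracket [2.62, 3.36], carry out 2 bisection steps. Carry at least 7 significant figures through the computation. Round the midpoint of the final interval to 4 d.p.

3.0825

f(2.620000) = -9.765272, f(3.360000) = 10.183056 (opposite signs)
step 1: m = 2.990000, f(m) = -1.019101 < 0 → root in [2.990000, 3.360000]
step 2: m = 3.175000, f(m) = 4.255984 > 0 → root in [2.990000, 3.175000]
Midpoint of [2.990000, 3.175000] = 3.082500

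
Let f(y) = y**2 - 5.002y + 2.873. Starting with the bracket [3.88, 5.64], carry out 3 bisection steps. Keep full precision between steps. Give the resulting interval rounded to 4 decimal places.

f(3.880000) = -1.480360, f(5.640000) = 6.471320 (opposite signs)
step 1: m = 4.760000, f(m) = 1.721080 > 0 → root in [3.880000, 4.760000]
step 2: m = 4.320000, f(m) = -0.073240 < 0 → root in [4.320000, 4.760000]
step 3: m = 4.540000, f(m) = 0.775520 > 0 → root in [4.320000, 4.540000]

[4.3200, 4.5400]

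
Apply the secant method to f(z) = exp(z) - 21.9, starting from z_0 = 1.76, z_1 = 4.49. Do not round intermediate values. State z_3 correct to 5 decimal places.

f(z_0) = -16.087563, f(z_1) = 67.221446
z_2 = 4.490000 - (67.221446)·(4.490000 - 1.760000)/(67.221446 - (-16.087563)) = 2.287182; f(z_2) = -12.052846
z_3 = 2.287182 - (-12.052846)·(2.287182 - 4.490000)/(-12.052846 - (67.221446)) = 2.622098; f(z_3) = -8.135424

2.62210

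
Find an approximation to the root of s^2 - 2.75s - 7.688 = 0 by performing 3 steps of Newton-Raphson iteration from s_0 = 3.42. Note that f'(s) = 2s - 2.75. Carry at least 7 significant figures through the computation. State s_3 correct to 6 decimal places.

s_0 = 3.420000: f = -5.396600, f' = 4.090000 → s_1 = 3.420000 - (-5.396600)/(4.090000) = 4.739462
s_1 = 4.739462: f = 1.740980, f' = 6.728924 → s_2 = 4.739462 - (1.740980)/(6.728924) = 4.480731
s_2 = 4.480731: f = 0.066942, f' = 6.211463 → s_3 = 4.480731 - (0.066942)/(6.211463) = 4.469954

4.469954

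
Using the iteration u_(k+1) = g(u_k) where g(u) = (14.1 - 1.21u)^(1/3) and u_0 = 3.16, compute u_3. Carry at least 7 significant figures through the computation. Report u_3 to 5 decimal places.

u_1 = g(3.160000) = 2.174104
u_2 = g(2.174104) = 2.255171
u_3 = g(2.255171) = 2.248723

2.24872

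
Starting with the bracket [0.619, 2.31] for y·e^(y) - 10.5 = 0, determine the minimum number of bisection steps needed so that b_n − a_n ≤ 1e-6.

Initial width b − a = 2.31 − 0.619 = 1.691000.
After n steps the width is (b−a)/2^n; need (b−a)/2^n ≤ 1e-6.
So n ≥ log₂(1.691000/1e-6) = log₂(1691000.0000) ≈ 20.6894.
Hence n = 21.

21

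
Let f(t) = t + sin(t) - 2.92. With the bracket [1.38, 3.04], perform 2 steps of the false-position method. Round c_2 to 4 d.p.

f(1.380000) = -0.558146, f(3.040000) = 0.221418
step 1: c = 2.568514, f(c) = 0.190735 > 0 → new bracket [1.380000, 2.568514]
step 2: c = 2.265807, f(c) = 0.113854 > 0 → new bracket [1.380000, 2.265807]

2.2658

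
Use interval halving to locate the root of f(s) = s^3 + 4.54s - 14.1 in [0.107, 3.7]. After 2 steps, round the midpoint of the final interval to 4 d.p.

f(0.107000) = -13.612995, f(3.700000) = 53.351000 (opposite signs)
step 1: m = 1.903500, f(m) = 1.438865 > 0 → root in [0.107000, 1.903500]
step 2: m = 1.005250, f(m) = -8.520332 < 0 → root in [1.005250, 1.903500]
Midpoint of [1.005250, 1.903500] = 1.454375

1.4544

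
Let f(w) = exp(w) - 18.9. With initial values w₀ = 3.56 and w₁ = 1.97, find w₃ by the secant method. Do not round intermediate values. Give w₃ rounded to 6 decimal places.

3.120904

Secant update: w_(k+1) = w_k − f(w_k)·(w_k − w_(k-1))/(f(w_k) − f(w_(k-1))).
f(w_0) = 16.263197, f(w_1) = -11.729324
w_2 = 1.970000 - (-11.729324)·(1.970000 - 3.560000)/(-11.729324 - (16.263197)) = 2.636236; f(w_2) = -4.939443
w_3 = 2.636236 - (-4.939443)·(2.636236 - 1.970000)/(-4.939443 - (-11.729324)) = 3.120904; f(w_3) = 3.766851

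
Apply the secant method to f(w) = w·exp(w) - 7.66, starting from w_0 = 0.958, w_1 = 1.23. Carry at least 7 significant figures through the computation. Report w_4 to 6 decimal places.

f(w_0) = -5.162994, f(w_1) = -3.451888
w_2 = 1.230000 - (-3.451888)·(1.230000 - 0.958000)/(-3.451888 - (-5.162994)) = 1.778717; f(w_2) = 2.874017
w_3 = 1.778717 - (2.874017)·(1.778717 - 1.230000)/(2.874017 - (-3.451888)) = 1.529421; f(w_3) = -0.600949
w_4 = 1.529421 - (-0.600949)·(1.529421 - 1.778717)/(-0.600949 - (2.874017)) = 1.572534; f(w_4) = -0.082209

1.572534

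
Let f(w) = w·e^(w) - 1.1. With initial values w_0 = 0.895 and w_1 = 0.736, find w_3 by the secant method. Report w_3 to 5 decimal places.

0.60513

Secant update: w_(k+1) = w_k − f(w_k)·(w_k − w_(k-1))/(f(w_k) − f(w_(k-1))).
f(w_0) = 1.090366, f(w_1) = 0.436450
w_2 = 0.736000 - (0.436450)·(0.736000 - 0.895000)/(0.436450 - (1.090366)) = 0.629877; f(w_2) = 0.082517
w_3 = 0.629877 - (0.082517)·(0.629877 - 0.736000)/(0.082517 - (0.436450)) = 0.605135; f(w_3) = 0.008304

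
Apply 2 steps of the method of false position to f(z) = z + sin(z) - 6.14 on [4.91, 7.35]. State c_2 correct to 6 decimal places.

f(4.910000) = -2.210538, f(7.350000) = 2.085667
step 1: c = 6.165460, f(c) = -0.091994 < 0 → new bracket [6.165460, 7.350000]
step 2: c = 6.215500, f(c) = 0.007866 > 0 → new bracket [6.165460, 6.215500]

6.215500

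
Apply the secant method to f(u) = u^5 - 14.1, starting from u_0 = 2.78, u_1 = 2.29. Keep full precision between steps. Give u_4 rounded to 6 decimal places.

1.748108

f(u_0) = 151.944303, f(u_1) = 48.876339
u_2 = 2.290000 - (48.876339)·(2.290000 - 2.780000)/(48.876339 - (151.944303)) = 2.057635; f(u_2) = 22.784296
u_3 = 2.057635 - (22.784296)·(2.057635 - 2.290000)/(22.784296 - (48.876339)) = 1.854727; f(u_3) = 7.848259
u_4 = 1.854727 - (7.848259)·(1.854727 - 2.057635)/(7.848259 - (22.784296)) = 1.748108; f(u_4) = 2.224535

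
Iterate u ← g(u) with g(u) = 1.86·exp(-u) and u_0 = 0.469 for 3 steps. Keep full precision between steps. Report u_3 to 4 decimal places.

u_1 = g(0.469000) = 1.163667
u_2 = g(1.163667) = 0.580950
u_3 = g(0.580950) = 1.040422

1.0404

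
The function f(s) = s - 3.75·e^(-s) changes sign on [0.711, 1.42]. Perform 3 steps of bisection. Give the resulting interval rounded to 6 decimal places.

f(0.711000) = -1.130823, f(1.420000) = 0.513572 (opposite signs)
step 1: m = 1.065500, f(m) = -0.226583 < 0 → root in [1.065500, 1.420000]
step 2: m = 1.242750, f(m) = 0.160539 > 0 → root in [1.065500, 1.242750]
step 3: m = 1.154125, f(m) = -0.028375 < 0 → root in [1.154125, 1.242750]

[1.154125, 1.242750]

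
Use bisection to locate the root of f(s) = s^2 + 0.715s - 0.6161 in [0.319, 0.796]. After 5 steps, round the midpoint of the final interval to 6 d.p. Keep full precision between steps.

f(0.319000) = -0.286254, f(0.796000) = 0.586656 (opposite signs)
step 1: m = 0.557500, f(m) = 0.093319 > 0 → root in [0.319000, 0.557500]
step 2: m = 0.438250, f(m) = -0.110688 < 0 → root in [0.438250, 0.557500]
step 3: m = 0.497875, f(m) = -0.012240 < 0 → root in [0.497875, 0.557500]
step 4: m = 0.527687, f(m) = 0.039651 > 0 → root in [0.497875, 0.527687]
step 5: m = 0.512781, f(m) = 0.013483 > 0 → root in [0.497875, 0.512781]
Midpoint of [0.497875, 0.512781] = 0.505328

0.505328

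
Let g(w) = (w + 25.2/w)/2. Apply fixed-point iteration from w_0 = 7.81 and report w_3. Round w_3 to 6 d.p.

5.020010

w_1 = g(7.810000) = 5.518316
w_2 = g(5.518316) = 5.042463
w_3 = g(5.042463) = 5.020010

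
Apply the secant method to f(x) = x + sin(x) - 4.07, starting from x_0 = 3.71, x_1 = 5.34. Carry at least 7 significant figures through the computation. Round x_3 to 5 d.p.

Secant update: x_(k+1) = x_k − f(x_k)·(x_k − x_(k-1))/(f(x_k) − f(x_(k-1))).
f(x_0) = -0.898291, f(x_1) = 0.460567
x_2 = 5.340000 - (0.460567)·(5.340000 - 3.710000)/(0.460567 - (-0.898291)) = 4.787533; f(x_2) = -0.279646
x_3 = 4.787533 - (-0.279646)·(4.787533 - 5.340000)/(-0.279646 - (0.460567)) = 4.996250; f(x_3) = -0.033732

4.99625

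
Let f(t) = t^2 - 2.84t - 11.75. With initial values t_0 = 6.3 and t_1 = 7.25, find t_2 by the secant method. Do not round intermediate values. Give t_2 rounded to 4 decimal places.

5.3618

f(t_0) = 10.048000, f(t_1) = 20.222500
t_2 = 7.250000 - (20.222500)·(7.250000 - 6.300000)/(20.222500 - (10.048000)) = 5.361811; f(t_2) = 1.771477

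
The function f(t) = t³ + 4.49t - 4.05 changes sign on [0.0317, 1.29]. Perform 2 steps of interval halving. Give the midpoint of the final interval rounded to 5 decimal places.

f(0.031700) = -3.907635, f(1.290000) = 3.888789 (opposite signs)
step 1: m = 0.660850, f(m) = -0.794175 < 0 → root in [0.660850, 1.290000]
step 2: m = 0.975425, f(m) = 1.257730 > 0 → root in [0.660850, 0.975425]
Midpoint of [0.660850, 0.975425] = 0.818137

0.81814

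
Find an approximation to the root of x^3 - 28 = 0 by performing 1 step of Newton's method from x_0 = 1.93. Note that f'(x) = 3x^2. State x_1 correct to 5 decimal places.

x_0 = 1.930000: f = -20.810943, f' = 11.174700 → x_1 = 1.930000 - (-20.810943)/(11.174700) = 3.792327

3.79233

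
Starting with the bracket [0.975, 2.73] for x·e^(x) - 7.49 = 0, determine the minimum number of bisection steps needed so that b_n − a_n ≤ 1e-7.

25

Initial width b − a = 2.73 − 0.975 = 1.755000.
After n steps the width is (b−a)/2^n; need (b−a)/2^n ≤ 1e-7.
So n ≥ log₂(1.755000/1e-7) = log₂(17550000.0000) ≈ 24.0650.
Hence n = 25.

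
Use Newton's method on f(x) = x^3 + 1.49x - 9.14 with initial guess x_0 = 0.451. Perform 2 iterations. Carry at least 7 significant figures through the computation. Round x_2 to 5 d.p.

3.03759

f'(x) = 3x^2 + 1.49
x_0 = 0.451000: f = -8.376276, f' = 2.100203 → x_1 = 0.451000 - (-8.376276)/(2.100203) = 4.439317
x_1 = 4.439317: f = 84.962603, f' = 60.612617 → x_2 = 4.439317 - (84.962603)/(60.612617) = 3.037586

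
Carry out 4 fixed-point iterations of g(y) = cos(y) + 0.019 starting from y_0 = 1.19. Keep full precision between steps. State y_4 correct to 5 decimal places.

0.84103

y_1 = g(1.190000) = 0.390660
y_2 = g(0.390660) = 0.943658
y_3 = g(0.943658) = 0.605830
y_4 = g(0.605830) = 0.841030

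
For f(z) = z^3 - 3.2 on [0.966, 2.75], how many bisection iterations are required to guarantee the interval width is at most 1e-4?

Initial width b − a = 2.75 − 0.966 = 1.784000.
After n steps the width is (b−a)/2^n; need (b−a)/2^n ≤ 1e-4.
So n ≥ log₂(1.784000/1e-4) = log₂(17840.0000) ≈ 14.1228.
Hence n = 15.

15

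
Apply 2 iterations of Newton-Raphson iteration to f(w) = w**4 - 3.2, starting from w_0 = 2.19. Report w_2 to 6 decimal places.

1.446584

f'(w) = 4w**3
w_0 = 2.190000: f = 19.802575, f' = 42.013836 → w_1 = 2.190000 - (19.802575)/(42.013836) = 1.718665
w_1 = 1.718665: f = 5.524998, f' = 20.306449 → w_2 = 1.718665 - (5.524998)/(20.306449) = 1.446584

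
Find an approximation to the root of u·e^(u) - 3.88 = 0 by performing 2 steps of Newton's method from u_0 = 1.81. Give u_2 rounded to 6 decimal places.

Newton update: u ← u − f(u)/f'(u).
f'(u) = (u + 1)·e^(u)
u_0 = 1.810000: f = 7.179910, f' = 17.170357 → u_1 = 1.810000 - (7.179910)/(17.170357) = 1.391843
u_1 = 1.391843: f = 1.718347, f' = 9.620602 → u_2 = 1.391843 - (1.718347)/(9.620602) = 1.213232

1.213232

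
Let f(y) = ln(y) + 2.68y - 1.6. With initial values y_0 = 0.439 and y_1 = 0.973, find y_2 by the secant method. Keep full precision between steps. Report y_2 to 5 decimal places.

f(y_0) = -1.246736, f(y_1) = 0.980269
y_2 = 0.973000 - (0.980269)·(0.973000 - 0.439000)/(0.980269 - (-1.246736)) = 0.737947; f(y_2) = 0.073816

0.73795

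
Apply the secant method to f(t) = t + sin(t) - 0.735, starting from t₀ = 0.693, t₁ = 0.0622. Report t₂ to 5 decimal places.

Secant update: t_(k+1) = t_k − f(t_k)·(t_k − t_(k-1))/(f(t_k) − f(t_(k-1))).
f(t_0) = 0.596848, f(t_1) = -0.610640
t_2 = 0.062200 - (-0.610640)·(0.062200 - 0.693000)/(-0.610640 - (0.596848)) = 0.381203; f(t_2) = 0.018239

0.38120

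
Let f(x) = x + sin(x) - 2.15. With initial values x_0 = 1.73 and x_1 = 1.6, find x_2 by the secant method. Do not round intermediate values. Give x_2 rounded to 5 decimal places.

f(x_0) = 0.567354, f(x_1) = 0.449574
x_2 = 1.600000 - (0.449574)·(1.600000 - 1.730000)/(0.449574 - (0.567354)) = 1.103783; f(x_2) = -0.153300

1.10378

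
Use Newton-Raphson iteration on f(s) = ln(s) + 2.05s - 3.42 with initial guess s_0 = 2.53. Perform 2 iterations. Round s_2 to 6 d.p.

1.477568

f'(s) = 1/s + 2.05
s_0 = 2.530000: f = 2.694719, f' = 2.445257 → s_1 = 2.530000 - (2.694719)/(2.445257) = 1.427981
s_1 = 1.427981: f = -0.136377, f' = 2.750289 → s_2 = 1.427981 - (-0.136377)/(2.750289) = 1.477568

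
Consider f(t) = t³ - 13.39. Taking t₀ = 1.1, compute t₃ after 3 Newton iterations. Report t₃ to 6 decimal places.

2.559926

f'(t) = 3t²
t_0 = 1.100000: f = -12.059000, f' = 3.630000 → t_1 = 1.100000 - (-12.059000)/(3.630000) = 4.422039
t_1 = 4.422039: f = 73.080422, f' = 58.663275 → t_2 = 4.422039 - (73.080422)/(58.663275) = 3.176278
t_2 = 3.176278: f = 18.654635, f' = 30.266217 → t_3 = 3.176278 - (18.654635)/(30.266217) = 2.559926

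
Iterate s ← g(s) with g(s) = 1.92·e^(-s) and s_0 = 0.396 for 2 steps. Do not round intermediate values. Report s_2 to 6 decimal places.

0.527373

s_1 = g(0.396000) = 1.292173
s_2 = g(1.292173) = 0.527373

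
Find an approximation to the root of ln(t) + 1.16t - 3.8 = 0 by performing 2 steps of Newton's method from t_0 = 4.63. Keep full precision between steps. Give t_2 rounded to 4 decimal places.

2.4888

f'(t) = 1/t + 1.16
t_0 = 4.630000: f = 3.103357, f' = 1.375983 → t_1 = 4.630000 - (3.103357)/(1.375983) = 2.374625
t_1 = 2.374625: f = -0.180595, f' = 1.581119 → t_2 = 2.374625 - (-0.180595)/(1.581119) = 2.488845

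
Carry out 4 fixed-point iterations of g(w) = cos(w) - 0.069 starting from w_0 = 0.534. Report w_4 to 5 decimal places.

w_1 = g(0.534000) = 0.791778
w_2 = g(0.791778) = 0.633581
w_3 = g(0.633581) = 0.736913
w_4 = g(0.736913) = 0.671547

0.67155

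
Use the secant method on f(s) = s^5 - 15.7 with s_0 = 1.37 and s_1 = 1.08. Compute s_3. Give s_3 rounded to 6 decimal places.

1.352426

Secant update: s_(k+1) = s_k − f(s_k)·(s_k − s_(k-1))/(f(s_k) − f(s_(k-1))).
f(s_0) = -10.873828, f(s_1) = -14.230672
s_2 = 1.080000 - (-14.230672)·(1.080000 - 1.370000)/(-14.230672 - (-10.873828)) = 2.309397; f(s_2) = 49.989070
s_3 = 2.309397 - (49.989070)·(2.309397 - 1.080000)/(49.989070 - (-14.230672)) = 1.352426; f(s_3) = -11.175526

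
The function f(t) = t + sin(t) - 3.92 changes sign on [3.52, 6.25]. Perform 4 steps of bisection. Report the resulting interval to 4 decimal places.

f(3.520000) = -0.769441, f(6.250000) = 2.296821 (opposite signs)
step 1: m = 4.885000, f(m) = -0.020140 < 0 → root in [4.885000, 6.250000]
step 2: m = 5.567500, f(m) = 0.991365 > 0 → root in [4.885000, 5.567500]
step 3: m = 5.226250, f(m) = 0.435397 > 0 → root in [4.885000, 5.226250]
step 4: m = 5.055625, f(m) = 0.193954 > 0 → root in [4.885000, 5.055625]

[4.8850, 5.0556]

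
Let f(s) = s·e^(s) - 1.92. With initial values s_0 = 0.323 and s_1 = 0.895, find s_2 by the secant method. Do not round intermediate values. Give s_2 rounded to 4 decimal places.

f(s_0) = -1.473851, f(s_1) = 0.270366
s_2 = 0.895000 - (0.270366)·(0.895000 - 0.323000)/(0.270366 - (-1.473851)) = 0.806336; f(s_2) = -0.114060

0.8063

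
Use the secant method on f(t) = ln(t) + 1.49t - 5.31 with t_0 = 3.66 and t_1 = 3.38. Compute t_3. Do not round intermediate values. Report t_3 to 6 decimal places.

f(t_0) = 1.440863, f(t_1) = 0.944076
t_2 = 3.380000 - (0.944076)·(3.380000 - 3.660000)/(0.944076 - (1.440863)) = 2.847899; f(t_2) = -0.020049
t_3 = 2.847899 - (-0.020049)·(2.847899 - 3.380000)/(-0.020049 - (0.944076)) = 2.858964; f(t_3) = 0.000316

2.858964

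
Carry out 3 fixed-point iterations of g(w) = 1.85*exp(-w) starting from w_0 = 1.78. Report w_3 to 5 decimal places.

0.47759

w_1 = g(1.780000) = 0.311981
w_2 = g(0.311981) = 1.354192
w_3 = g(1.354192) = 0.477588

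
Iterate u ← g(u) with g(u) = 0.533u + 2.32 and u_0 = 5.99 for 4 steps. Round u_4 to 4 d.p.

u_1 = g(5.990000) = 5.512670
u_2 = g(5.512670) = 5.258253
u_3 = g(5.258253) = 5.122649
u_4 = g(5.122649) = 5.050372

5.0504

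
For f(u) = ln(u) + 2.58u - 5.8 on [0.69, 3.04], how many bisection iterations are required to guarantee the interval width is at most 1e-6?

22

Initial width b − a = 3.04 − 0.69 = 2.350000.
After n steps the width is (b−a)/2^n; need (b−a)/2^n ≤ 1e-6.
So n ≥ log₂(2.350000/1e-6) = log₂(2350000.0000) ≈ 21.1642.
Hence n = 22.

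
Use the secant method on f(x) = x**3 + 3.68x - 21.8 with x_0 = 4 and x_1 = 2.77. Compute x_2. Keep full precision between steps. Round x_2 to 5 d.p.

2.51898

f(x_0) = 56.920000, f(x_1) = 9.647533
x_2 = 2.770000 - (9.647533)·(2.770000 - 4.000000)/(9.647533 - (56.920000)) = 2.518977; f(x_2) = 3.453367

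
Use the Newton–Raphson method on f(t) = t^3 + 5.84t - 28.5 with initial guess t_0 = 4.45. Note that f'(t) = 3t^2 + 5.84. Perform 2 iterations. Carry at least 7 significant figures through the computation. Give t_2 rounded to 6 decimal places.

2.552188

t_0 = 4.450000: f = 85.609125, f' = 65.247500 → t_1 = 4.450000 - (85.609125)/(65.247500) = 3.137932
t_1 = 3.137932: f = 20.723555, f' = 35.379861 → t_2 = 3.137932 - (20.723555)/(35.379861) = 2.552188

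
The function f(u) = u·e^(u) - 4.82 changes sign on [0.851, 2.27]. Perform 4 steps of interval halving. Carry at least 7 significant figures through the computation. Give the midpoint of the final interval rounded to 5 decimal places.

f(0.851000) = -2.826968, f(2.270000) = 17.152240 (opposite signs)
step 1: m = 1.560500, f(m) = 2.609855 > 0 → root in [0.851000, 1.560500]
step 2: m = 1.205750, f(m) = -0.793684 < 0 → root in [1.205750, 1.560500]
step 3: m = 1.383125, f(m) = 0.694993 > 0 → root in [1.205750, 1.383125]
step 4: m = 1.294438, f(m) = -0.096672 < 0 → root in [1.294438, 1.383125]
Midpoint of [1.294438, 1.383125] = 1.338781

1.33878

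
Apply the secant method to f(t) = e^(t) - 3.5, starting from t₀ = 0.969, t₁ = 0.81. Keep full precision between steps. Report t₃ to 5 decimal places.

1.23609

f(t_0) = -0.864692, f(t_1) = -1.252092
t_2 = 0.810000 - (-1.252092)·(0.810000 - 0.969000)/(-1.252092 - (-0.864692)) = 1.323894; f(t_2) = 0.258028
t_3 = 1.323894 - (0.258028)·(1.323894 - 0.810000)/(0.258028 - (-1.252092)) = 1.236087; f(t_3) = -0.057881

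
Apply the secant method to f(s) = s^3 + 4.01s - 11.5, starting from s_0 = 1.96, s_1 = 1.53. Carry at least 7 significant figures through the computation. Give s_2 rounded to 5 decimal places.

Secant update: s_(k+1) = s_k − f(s_k)·(s_k − s_(k-1))/(f(s_k) − f(s_(k-1))).
f(s_0) = 3.889136, f(s_1) = -1.783123
s_2 = 1.530000 - (-1.783123)·(1.530000 - 1.960000)/(-1.783123 - (3.889136)) = 1.665174; f(s_2) = -0.205448

1.66517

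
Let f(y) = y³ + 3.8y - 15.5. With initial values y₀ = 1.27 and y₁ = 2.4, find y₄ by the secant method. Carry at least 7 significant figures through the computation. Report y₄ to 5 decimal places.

f(y_0) = -8.625617, f(y_1) = 7.444000
y_2 = 2.400000 - (7.444000)·(2.400000 - 1.270000)/(7.444000 - (-8.625617)) = 1.876545; f(y_2) = -1.761023
y_3 = 1.876545 - (-1.761023)·(1.876545 - 2.400000)/(-1.761023 - (7.444000)) = 1.976688; f(y_3) = -0.265085
y_4 = 1.976688 - (-0.265085)·(1.976688 - 1.876545)/(-0.265085 - (-1.761023)) = 1.994433; f(y_4) = 0.012233

1.99443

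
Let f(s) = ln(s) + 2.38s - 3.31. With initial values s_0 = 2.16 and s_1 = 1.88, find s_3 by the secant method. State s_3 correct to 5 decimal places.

1.28668

f(s_0) = 2.600908, f(s_1) = 1.795672
s_2 = 1.880000 - (1.795672)·(1.880000 - 2.160000)/(1.795672 - (2.600908)) = 1.255602; f(s_2) = -0.094052
s_3 = 1.255602 - (-0.094052)·(1.255602 - 1.880000)/(-0.094052 - (1.795672)) = 1.286678; f(s_3) = 0.004359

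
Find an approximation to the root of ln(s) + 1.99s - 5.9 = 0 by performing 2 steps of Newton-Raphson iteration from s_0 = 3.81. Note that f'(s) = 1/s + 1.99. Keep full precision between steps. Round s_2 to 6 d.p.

Newton update: s ← s − f(s)/f'(s).
s_0 = 3.810000: f = 3.019529, f' = 2.252467 → s_1 = 3.810000 - (3.019529)/(2.252467) = 2.469457
s_1 = 2.469457: f = -0.081782, f' = 2.394947 → s_2 = 2.469457 - (-0.081782)/(2.394947) = 2.503605

2.503605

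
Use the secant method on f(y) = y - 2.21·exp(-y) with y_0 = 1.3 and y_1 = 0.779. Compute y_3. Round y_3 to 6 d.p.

0.899539

Secant update: y_(k+1) = y_k − f(y_k)·(y_k − y_(k-1))/(f(y_k) − f(y_(k-1))).
f(y_0) = 0.697705, f(y_1) = -0.235091
y_2 = 0.779000 - (-0.235091)·(0.779000 - 1.300000)/(-0.235091 - (0.697705)) = 0.910307; f(y_2) = 0.021001
y_3 = 0.910307 - (0.021001)·(0.910307 - 0.779000)/(0.021001 - (-0.235091)) = 0.899539; f(y_3) = 0.000605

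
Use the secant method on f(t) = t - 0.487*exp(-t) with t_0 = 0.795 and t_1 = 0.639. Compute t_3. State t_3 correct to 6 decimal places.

Secant update: t_(k+1) = t_k − f(t_k)·(t_k − t_(k-1))/(f(t_k) − f(t_(k-1))).
f(t_0) = 0.575080, f(t_1) = 0.381952
t_2 = 0.639000 - (0.381952)·(0.639000 - 0.795000)/(0.381952 - (0.575080)) = 0.330477; f(t_2) = -0.019472
t_3 = 0.330477 - (-0.019472)·(0.330477 - 0.639000)/(-0.019472 - (0.381952)) = 0.345443; f(t_3) = 0.000692

0.345443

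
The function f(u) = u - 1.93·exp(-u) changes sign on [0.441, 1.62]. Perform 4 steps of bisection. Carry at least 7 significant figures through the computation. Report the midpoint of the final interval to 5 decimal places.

f(0.441000) = -0.800748, f(1.620000) = 1.238056 (opposite signs)
step 1: m = 1.030500, f(m) = 0.341821 > 0 → root in [0.441000, 1.030500]
step 2: m = 0.735750, f(m) = -0.189002 < 0 → root in [0.735750, 1.030500]
step 3: m = 0.883125, f(m) = 0.085092 > 0 → root in [0.735750, 0.883125]
step 4: m = 0.809438, f(m) = -0.049622 < 0 → root in [0.809438, 0.883125]
Midpoint of [0.809438, 0.883125] = 0.846281

0.84628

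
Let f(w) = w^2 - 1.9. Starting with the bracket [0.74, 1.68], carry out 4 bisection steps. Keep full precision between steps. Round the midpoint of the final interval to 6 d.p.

f(0.740000) = -1.352400, f(1.680000) = 0.922400 (opposite signs)
step 1: m = 1.210000, f(m) = -0.435900 < 0 → root in [1.210000, 1.680000]
step 2: m = 1.445000, f(m) = 0.188025 > 0 → root in [1.210000, 1.445000]
step 3: m = 1.327500, f(m) = -0.137744 < 0 → root in [1.327500, 1.445000]
step 4: m = 1.386250, f(m) = 0.021689 > 0 → root in [1.327500, 1.386250]
Midpoint of [1.327500, 1.386250] = 1.356875

1.356875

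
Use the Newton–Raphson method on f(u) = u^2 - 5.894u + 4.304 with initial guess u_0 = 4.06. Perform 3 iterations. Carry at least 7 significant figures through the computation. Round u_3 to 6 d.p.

f'(u) = 2u - 5.894
u_0 = 4.060000: f = -3.142040, f' = 2.226000 → u_1 = 4.060000 - (-3.142040)/(2.226000) = 5.471518
u_1 = 5.471518: f = 1.992384, f' = 5.049037 → u_2 = 5.471518 - (1.992384)/(5.049037) = 5.076912
u_2 = 5.076912: f = 0.155715, f' = 4.259823 → u_3 = 5.076912 - (0.155715)/(4.259823) = 5.040357

5.040357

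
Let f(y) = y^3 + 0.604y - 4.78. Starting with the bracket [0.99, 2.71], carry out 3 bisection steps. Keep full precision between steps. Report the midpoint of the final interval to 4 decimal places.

f(0.990000) = -3.211741, f(2.710000) = 16.759351 (opposite signs)
step 1: m = 1.850000, f(m) = 2.669025 > 0 → root in [0.990000, 1.850000]
step 2: m = 1.420000, f(m) = -1.059032 < 0 → root in [1.420000, 1.850000]
step 3: m = 1.635000, f(m) = 0.578263 > 0 → root in [1.420000, 1.635000]
Midpoint of [1.420000, 1.635000] = 1.527500

1.5275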